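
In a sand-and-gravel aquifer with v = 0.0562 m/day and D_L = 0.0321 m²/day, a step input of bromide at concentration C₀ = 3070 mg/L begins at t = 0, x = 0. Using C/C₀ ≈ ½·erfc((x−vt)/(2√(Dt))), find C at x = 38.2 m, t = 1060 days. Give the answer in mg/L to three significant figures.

3060 mg/L

For a continuous step input, C/C₀ ≈ ½·erfc((x−vt)/(2√(Dt))).
vt = 0.0562 × 1060 = 59.572 m and 2√(Dt) = 2√(0.0321 × 1060) = 11.67 m.
Argument (x−vt)/(2√(Dt)) = (38.2 − 59.572)/11.67 = -1.831; ½·erfc(-1.831) = 0.9952.
C = 3070 × 0.9952 = 3060 mg/L.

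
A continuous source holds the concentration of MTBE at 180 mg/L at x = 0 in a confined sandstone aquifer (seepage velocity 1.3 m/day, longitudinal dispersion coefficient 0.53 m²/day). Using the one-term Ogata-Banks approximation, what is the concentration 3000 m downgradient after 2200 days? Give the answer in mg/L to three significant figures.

For a continuous step input, C/C₀ ≈ ½·erfc((x−vt)/(2√(Dt))).
vt = 1.3 × 2200 = 2860 m and 2√(Dt) = 2√(0.53 × 2200) = 68.29 m.
Argument (x−vt)/(2√(Dt)) = (3000 − 2860)/68.29 = 2.050; ½·erfc(2.050) = 0.001871.
C = 180 × 0.001871 = 0.337 mg/L.

0.337 mg/L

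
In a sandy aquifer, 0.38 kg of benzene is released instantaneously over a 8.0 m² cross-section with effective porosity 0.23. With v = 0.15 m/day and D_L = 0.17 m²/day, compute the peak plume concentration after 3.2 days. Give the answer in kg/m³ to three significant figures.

0.0790 kg/m³

The peak of an instantaneous 1D plume sits at x = vt; there the Gaussian factor is 1 and C_max = M/(n_e·A·√(4πDt)), where n_e·A is the pore area the mass is dissolved in.
√(4πDt) = √(4π × 0.17 × 3.2) = 2.615 m, so C_max = 0.38/(0.23 × 8.0 × 2.615) = 0.0790 kg/m³.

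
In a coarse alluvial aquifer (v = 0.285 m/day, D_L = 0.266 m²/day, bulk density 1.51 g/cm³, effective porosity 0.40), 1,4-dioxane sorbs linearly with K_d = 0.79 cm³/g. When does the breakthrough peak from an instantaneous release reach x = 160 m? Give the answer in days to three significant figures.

Retardation factor R = 1 + ρ_b·K_d/n = 1 + 1.51 × 0.79/0.40 = 3.982.
Sorption retards both mechanisms: v_R = v/R = 0.07157 m/day, D_R = D/R = 0.06680 m²/day.
Peak time from v_R²t² + 2D_R t − x² = 0: t = (√(D_R² + v_R²x²) − D_R)/v_R².
√(D_R² + v_R²x²) = √(0.06680² + 0.07157² × 160²) = 11.45; v_R² = 0.005122.
t = (11.45 − 0.06680)/0.005122 = 2220 days.

2220 days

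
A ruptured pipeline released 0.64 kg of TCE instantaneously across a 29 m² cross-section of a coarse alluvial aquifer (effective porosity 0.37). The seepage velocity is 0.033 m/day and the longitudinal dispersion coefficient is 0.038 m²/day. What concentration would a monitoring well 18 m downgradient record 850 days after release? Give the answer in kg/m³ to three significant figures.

For an instantaneous plane source, C(x,t) = M/(n_e·A·√(4πDt)) · exp(−(x−vt)²/(4Dt)), with n_e·A the pore (flow) area.
Plume center vt = 0.033 × 850 = 28.05 m, so the well at 18 m is 10.05 m upgradient of the peak.
√(4πDt) = 20.15 m, giving peak height M/(n_e·A·√(4πDt)) = 0.64/(0.37 × 29 × 20.15) = 0.002960 kg/m³.
(x−vt)²/(4Dt) = (-10.05)²/(4 × 0.038 × 850) = 0.7818; exp(−0.7818) = 0.4576.
C = 0.002960 × 0.4576 = 0.00135 kg/m³.

0.00135 kg/m³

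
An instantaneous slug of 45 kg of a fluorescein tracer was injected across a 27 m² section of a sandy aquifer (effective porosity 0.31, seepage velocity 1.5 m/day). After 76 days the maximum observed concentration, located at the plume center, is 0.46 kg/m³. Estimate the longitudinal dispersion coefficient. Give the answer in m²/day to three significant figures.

0.143 m²/day

At the plume center C_max = M/(n_e·A·√(4πDt)), so D = M²/(4πt·(n_e·A·C_max)²).
n_e·A·C_max = 0.31 × 27 × 0.46 = 3.850 kg/m.
D = 45²/(4π × 76 × 3.850²) = 0.143 m²/day.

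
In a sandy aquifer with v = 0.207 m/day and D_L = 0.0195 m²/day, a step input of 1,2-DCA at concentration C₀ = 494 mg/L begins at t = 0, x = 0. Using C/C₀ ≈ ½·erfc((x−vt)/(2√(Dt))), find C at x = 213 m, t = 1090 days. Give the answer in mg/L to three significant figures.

For a continuous step input, C/C₀ ≈ ½·erfc((x−vt)/(2√(Dt))).
vt = 0.207 × 1090 = 225.63 m and 2√(Dt) = 2√(0.0195 × 1090) = 9.221 m.
Argument (x−vt)/(2√(Dt)) = (213 − 225.63)/9.221 = -1.370; ½·erfc(-1.370) = 0.9737.
C = 494 × 0.9737 = 481 mg/L.

481 mg/L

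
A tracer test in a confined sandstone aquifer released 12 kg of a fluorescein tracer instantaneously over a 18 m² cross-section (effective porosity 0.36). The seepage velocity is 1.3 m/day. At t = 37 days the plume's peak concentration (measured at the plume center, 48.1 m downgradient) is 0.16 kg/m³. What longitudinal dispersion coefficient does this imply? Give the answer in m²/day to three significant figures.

0.288 m²/day

At the plume center C_max = M/(n_e·A·√(4πDt)), so D = M²/(4πt·(n_e·A·C_max)²).
n_e·A·C_max = 0.36 × 18 × 0.16 = 1.037 kg/m.
D = 12²/(4π × 37 × 1.037²) = 0.288 m²/day.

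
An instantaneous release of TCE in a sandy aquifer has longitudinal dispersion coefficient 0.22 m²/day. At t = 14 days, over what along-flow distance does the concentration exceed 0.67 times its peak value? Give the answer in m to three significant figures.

4.44 m

The plume is Gaussian with σ = √(2Dt) = √(2 × 0.22 × 14) = 2.482 m.
C/C_peak = exp(−Δx²/(2σ²)) = 0.67 ⇒ Δx = σ·√(−2 ln 0.67) = 2.482 × 0.8950 = 2.221 m.
Width = 2Δx = 4.44 m.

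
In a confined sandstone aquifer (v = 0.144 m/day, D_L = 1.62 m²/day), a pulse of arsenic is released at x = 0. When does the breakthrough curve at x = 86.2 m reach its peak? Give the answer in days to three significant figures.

For the 1D instantaneous-source solution, setting ∂C/∂t = 0 at fixed x gives v²t² + 2Dt − x² = 0, so t = (√(D² + v²x²) − D)/v².
√(D² + v²x²) = √(1.62² + 0.144² × 86.2²) = 12.52; v² = 0.020736.
t = (12.52 − 1.62)/0.020736 = 526 days (vs. the pure-advection estimate x/v = 599 d).

526 days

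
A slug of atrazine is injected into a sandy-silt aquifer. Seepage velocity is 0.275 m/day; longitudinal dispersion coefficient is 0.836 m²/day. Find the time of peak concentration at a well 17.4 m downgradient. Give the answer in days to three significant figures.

For the 1D instantaneous-source solution, setting ∂C/∂t = 0 at fixed x gives v²t² + 2Dt − x² = 0, so t = (√(D² + v²x²) − D)/v².
√(D² + v²x²) = √(0.836² + 0.275² × 17.4²) = 4.857; v² = 0.075625.
t = (4.857 − 0.836)/0.075625 = 53.2 days (vs. the pure-advection estimate x/v = 63.3 d).

53.2 days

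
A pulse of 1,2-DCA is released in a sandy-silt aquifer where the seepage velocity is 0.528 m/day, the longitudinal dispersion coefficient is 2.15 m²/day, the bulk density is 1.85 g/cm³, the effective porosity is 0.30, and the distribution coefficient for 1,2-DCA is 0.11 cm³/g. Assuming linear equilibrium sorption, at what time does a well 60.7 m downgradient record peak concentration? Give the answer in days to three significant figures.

180 days

Retardation factor R = 1 + ρ_b·K_d/n = 1 + 1.85 × 0.11/0.30 = 1.678.
Sorption retards both mechanisms: v_R = v/R = 0.3147 m/day, D_R = D/R = 1.281 m²/day.
Peak time from v_R²t² + 2D_R t − x² = 0: t = (√(D_R² + v_R²x²) − D_R)/v_R².
√(D_R² + v_R²x²) = √(1.281² + 0.3147² × 60.7²) = 19.15; v_R² = 0.09904.
t = (19.15 − 1.281)/0.09904 = 180 days.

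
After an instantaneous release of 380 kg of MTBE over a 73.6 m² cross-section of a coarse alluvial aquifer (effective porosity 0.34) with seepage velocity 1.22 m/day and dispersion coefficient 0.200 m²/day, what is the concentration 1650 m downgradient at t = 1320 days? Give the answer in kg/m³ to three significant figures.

0.0597 kg/m³

For an instantaneous plane source, C(x,t) = M/(n_e·A·√(4πDt)) · exp(−(x−vt)²/(4Dt)), with n_e·A the pore (flow) area.
Plume center vt = 1.22 × 1320 = 1610.4 m, so the well at 1650 m is 39.6 m downgradient of the peak.
√(4πDt) = 57.60 m, giving peak height M/(n_e·A·√(4πDt)) = 380/(0.34 × 73.6 × 57.60) = 0.2636 kg/m³.
(x−vt)²/(4Dt) = (39.6)²/(4 × 0.200 × 1320) = 1.485; exp(−1.485) = 0.2265.
C = 0.2636 × 0.2265 = 0.0597 kg/m³.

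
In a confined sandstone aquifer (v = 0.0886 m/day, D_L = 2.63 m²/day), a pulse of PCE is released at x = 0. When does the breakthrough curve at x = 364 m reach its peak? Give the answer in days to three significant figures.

For the 1D instantaneous-source solution, setting ∂C/∂t = 0 at fixed x gives v²t² + 2Dt − x² = 0, so t = (√(D² + v²x²) − D)/v².
√(D² + v²x²) = √(2.63² + 0.0886² × 364²) = 32.36; v² = 0.00784996.
t = (32.36 − 2.63)/0.00784996 = 3790 days (vs. the pure-advection estimate x/v = 4110 d).

3790 days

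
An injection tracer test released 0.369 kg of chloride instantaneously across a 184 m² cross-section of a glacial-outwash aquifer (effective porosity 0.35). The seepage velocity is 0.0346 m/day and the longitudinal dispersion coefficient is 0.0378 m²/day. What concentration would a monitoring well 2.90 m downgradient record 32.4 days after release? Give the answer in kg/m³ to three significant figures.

For an instantaneous plane source, C(x,t) = M/(n_e·A·√(4πDt)) · exp(−(x−vt)²/(4Dt)), with n_e·A the pore (flow) area.
Plume center vt = 0.0346 × 32.4 = 1.12104 m, so the well at 2.90 m is 1.77896 m downgradient of the peak.
√(4πDt) = 3.923 m, giving peak height M/(n_e·A·√(4πDt)) = 0.369/(0.35 × 184 × 3.923) = 0.001461 kg/m³.
(x−vt)²/(4Dt) = (1.77896)²/(4 × 0.0378 × 32.4) = 0.6460; exp(−0.6460) = 0.5241.
C = 0.001461 × 0.5241 = 0.000766 kg/m³.

0.000766 kg/m³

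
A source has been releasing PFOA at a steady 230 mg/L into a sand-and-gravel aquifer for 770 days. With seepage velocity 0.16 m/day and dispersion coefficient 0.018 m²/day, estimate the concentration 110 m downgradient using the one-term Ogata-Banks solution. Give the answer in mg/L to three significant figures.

For a continuous step input, C/C₀ ≈ ½·erfc((x−vt)/(2√(Dt))).
vt = 0.16 × 770 = 123.2 m and 2√(Dt) = 2√(0.018 × 770) = 7.446 m.
Argument (x−vt)/(2√(Dt)) = (110 − 123.2)/7.446 = -1.773; ½·erfc(-1.773) = 0.9939.
C = 230 × 0.9939 = 229 mg/L.

229 mg/L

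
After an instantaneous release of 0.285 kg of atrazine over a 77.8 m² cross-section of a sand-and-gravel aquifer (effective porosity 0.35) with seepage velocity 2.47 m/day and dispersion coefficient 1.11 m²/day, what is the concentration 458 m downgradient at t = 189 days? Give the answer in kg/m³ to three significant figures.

For an instantaneous plane source, C(x,t) = M/(n_e·A·√(4πDt)) · exp(−(x−vt)²/(4Dt)), with n_e·A the pore (flow) area.
Plume center vt = 2.47 × 189 = 466.83 m, so the well at 458 m is 8.83 m upgradient of the peak.
√(4πDt) = 51.34 m, giving peak height M/(n_e·A·√(4πDt)) = 0.285/(0.35 × 77.8 × 51.34) = 0.0002039 kg/m³.
(x−vt)²/(4Dt) = (-8.83)²/(4 × 1.11 × 189) = 0.09291; exp(−0.09291) = 0.9113.
C = 0.0002039 × 0.9113 = 0.000186 kg/m³.

0.000186 kg/m³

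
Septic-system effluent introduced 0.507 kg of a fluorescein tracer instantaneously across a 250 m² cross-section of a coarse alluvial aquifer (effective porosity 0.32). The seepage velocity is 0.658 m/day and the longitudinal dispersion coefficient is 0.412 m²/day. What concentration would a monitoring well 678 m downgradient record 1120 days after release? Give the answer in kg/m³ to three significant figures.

1.27e-05 kg/m³

For an instantaneous plane source, C(x,t) = M/(n_e·A·√(4πDt)) · exp(−(x−vt)²/(4Dt)), with n_e·A the pore (flow) area.
Plume center vt = 0.658 × 1120 = 736.96 m, so the well at 678 m is 58.96 m upgradient of the peak.
√(4πDt) = 76.15 m, giving peak height M/(n_e·A·√(4πDt)) = 0.507/(0.32 × 250 × 76.15) = 8.322e-05 kg/m³.
(x−vt)²/(4Dt) = (-58.96)²/(4 × 0.412 × 1120) = 1.883; exp(−1.883) = 0.1521.
C = 8.322e-05 × 0.1521 = 1.27e-05 kg/m³.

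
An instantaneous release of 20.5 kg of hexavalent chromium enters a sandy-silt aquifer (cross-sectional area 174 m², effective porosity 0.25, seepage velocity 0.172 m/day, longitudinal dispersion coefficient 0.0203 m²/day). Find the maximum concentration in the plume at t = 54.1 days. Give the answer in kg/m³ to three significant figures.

0.127 kg/m³

The peak of an instantaneous 1D plume sits at x = vt; there the Gaussian factor is 1 and C_max = M/(n_e·A·√(4πDt)), where n_e·A is the pore area the mass is dissolved in.
√(4πDt) = √(4π × 0.0203 × 54.1) = 3.715 m, so C_max = 20.5/(0.25 × 174 × 3.715) = 0.127 kg/m³.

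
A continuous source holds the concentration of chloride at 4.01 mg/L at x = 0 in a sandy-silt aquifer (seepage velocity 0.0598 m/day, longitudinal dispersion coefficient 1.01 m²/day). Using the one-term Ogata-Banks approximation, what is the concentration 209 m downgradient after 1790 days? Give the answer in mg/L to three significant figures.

0.180 mg/L

For a continuous step input, C/C₀ ≈ ½·erfc((x−vt)/(2√(Dt))).
vt = 0.0598 × 1790 = 107.042 m and 2√(Dt) = 2√(1.01 × 1790) = 85.04 m.
Argument (x−vt)/(2√(Dt)) = (209 − 107.042)/85.04 = 1.199; ½·erfc(1.199) = 0.04498.
C = 4.01 × 0.04498 = 0.180 mg/L.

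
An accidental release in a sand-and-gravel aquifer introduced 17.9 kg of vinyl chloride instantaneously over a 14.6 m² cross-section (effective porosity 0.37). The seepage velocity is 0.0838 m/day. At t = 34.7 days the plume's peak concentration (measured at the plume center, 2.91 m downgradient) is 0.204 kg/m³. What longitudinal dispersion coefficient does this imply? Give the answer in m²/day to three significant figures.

At the plume center C_max = M/(n_e·A·√(4πDt)), so D = M²/(4πt·(n_e·A·C_max)²).
n_e·A·C_max = 0.37 × 14.6 × 0.204 = 1.102 kg/m.
D = 17.9²/(4π × 34.7 × 1.102²) = 0.605 m²/day.

0.605 m²/day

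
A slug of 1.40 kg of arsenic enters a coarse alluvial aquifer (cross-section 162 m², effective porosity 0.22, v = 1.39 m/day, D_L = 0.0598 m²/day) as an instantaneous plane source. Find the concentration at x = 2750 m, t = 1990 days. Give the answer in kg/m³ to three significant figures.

For an instantaneous plane source, C(x,t) = M/(n_e·A·√(4πDt)) · exp(−(x−vt)²/(4Dt)), with n_e·A the pore (flow) area.
Plume center vt = 1.39 × 1990 = 2766.1 m, so the well at 2750 m is 16.1 m upgradient of the peak.
√(4πDt) = 38.67 m, giving peak height M/(n_e·A·√(4πDt)) = 1.40/(0.22 × 162 × 38.67) = 0.001016 kg/m³.
(x−vt)²/(4Dt) = (-16.1)²/(4 × 0.0598 × 1990) = 0.5445; exp(−0.5445) = 0.5801.
C = 0.001016 × 0.5801 = 0.000589 kg/m³.

0.000589 kg/m³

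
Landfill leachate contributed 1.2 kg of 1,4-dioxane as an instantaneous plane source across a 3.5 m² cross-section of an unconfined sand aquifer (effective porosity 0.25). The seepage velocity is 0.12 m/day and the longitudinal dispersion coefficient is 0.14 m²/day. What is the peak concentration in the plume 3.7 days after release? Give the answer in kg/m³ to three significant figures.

0.538 kg/m³

The peak of an instantaneous 1D plume sits at x = vt; there the Gaussian factor is 1 and C_max = M/(n_e·A·√(4πDt)), where n_e·A is the pore area the mass is dissolved in.
√(4πDt) = √(4π × 0.14 × 3.7) = 2.551 m, so C_max = 1.2/(0.25 × 3.5 × 2.551) = 0.538 kg/m³.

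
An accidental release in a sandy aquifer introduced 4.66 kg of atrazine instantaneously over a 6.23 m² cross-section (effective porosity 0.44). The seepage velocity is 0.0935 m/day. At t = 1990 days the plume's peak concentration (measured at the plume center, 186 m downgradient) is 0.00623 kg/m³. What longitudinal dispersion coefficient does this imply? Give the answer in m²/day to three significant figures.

At the plume center C_max = M/(n_e·A·√(4πDt)), so D = M²/(4πt·(n_e·A·C_max)²).
n_e·A·C_max = 0.44 × 6.23 × 0.00623 = 0.01708 kg/m.
D = 4.66²/(4π × 1990 × 0.01708²) = 2.98 m²/day.

2.98 m²/day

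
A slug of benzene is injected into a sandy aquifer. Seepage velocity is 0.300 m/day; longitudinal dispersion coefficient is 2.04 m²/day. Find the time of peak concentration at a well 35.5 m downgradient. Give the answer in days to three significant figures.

For the 1D instantaneous-source solution, setting ∂C/∂t = 0 at fixed x gives v²t² + 2Dt − x² = 0, so t = (√(D² + v²x²) − D)/v².
√(D² + v²x²) = √(2.04² + 0.300² × 35.5²) = 10.84; v² = 0.09.
t = (10.84 − 2.04)/0.09 = 97.8 days (vs. the pure-advection estimate x/v = 118 d).

97.8 days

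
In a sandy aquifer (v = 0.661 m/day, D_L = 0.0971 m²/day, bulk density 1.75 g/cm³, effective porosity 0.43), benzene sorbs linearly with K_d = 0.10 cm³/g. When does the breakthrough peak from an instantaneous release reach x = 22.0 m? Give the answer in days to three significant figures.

46.5 days

Retardation factor R = 1 + ρ_b·K_d/n = 1 + 1.75 × 0.10/0.43 = 1.407.
Sorption retards both mechanisms: v_R = v/R = 0.4698 m/day, D_R = D/R = 0.06901 m²/day.
Peak time from v_R²t² + 2D_R t − x² = 0: t = (√(D_R² + v_R²x²) − D_R)/v_R².
√(D_R² + v_R²x²) = √(0.06901² + 0.4698² × 22.0²) = 10.34; v_R² = 0.2207.
t = (10.34 − 0.06901)/0.2207 = 46.5 days.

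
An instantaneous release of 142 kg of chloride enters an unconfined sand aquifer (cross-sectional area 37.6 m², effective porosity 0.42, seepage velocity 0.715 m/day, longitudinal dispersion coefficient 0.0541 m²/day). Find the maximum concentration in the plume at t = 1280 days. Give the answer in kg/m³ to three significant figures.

0.305 kg/m³

The peak of an instantaneous 1D plume sits at x = vt; there the Gaussian factor is 1 and C_max = M/(n_e·A·√(4πDt)), where n_e·A is the pore area the mass is dissolved in.
√(4πDt) = √(4π × 0.0541 × 1280) = 29.50 m, so C_max = 142/(0.42 × 37.6 × 29.50) = 0.305 kg/m³.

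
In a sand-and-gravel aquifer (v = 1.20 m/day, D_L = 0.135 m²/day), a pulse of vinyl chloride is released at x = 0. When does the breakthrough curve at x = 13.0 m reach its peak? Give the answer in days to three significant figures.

For the 1D instantaneous-source solution, setting ∂C/∂t = 0 at fixed x gives v²t² + 2Dt − x² = 0, so t = (√(D² + v²x²) − D)/v².
√(D² + v²x²) = √(0.135² + 1.20² × 13.0²) = 15.60; v² = 1.44.
t = (15.60 − 0.135)/1.44 = 10.7 days (vs. the pure-advection estimate x/v = 10.8 d).

10.7 days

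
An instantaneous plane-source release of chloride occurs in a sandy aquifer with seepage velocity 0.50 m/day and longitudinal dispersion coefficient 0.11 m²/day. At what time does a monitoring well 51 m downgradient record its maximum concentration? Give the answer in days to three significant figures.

102 days

For the 1D instantaneous-source solution, setting ∂C/∂t = 0 at fixed x gives v²t² + 2Dt − x² = 0, so t = (√(D² + v²x²) − D)/v².
√(D² + v²x²) = √(0.11² + 0.50² × 51²) = 25.50; v² = 0.25.
t = (25.50 − 0.11)/0.25 = 102 days (vs. the pure-advection estimate x/v = 102 d).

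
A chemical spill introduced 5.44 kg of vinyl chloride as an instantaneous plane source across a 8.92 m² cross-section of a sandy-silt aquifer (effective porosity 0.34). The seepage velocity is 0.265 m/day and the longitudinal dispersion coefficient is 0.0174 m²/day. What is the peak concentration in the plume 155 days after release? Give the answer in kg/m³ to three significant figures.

0.308 kg/m³

The peak of an instantaneous 1D plume sits at x = vt; there the Gaussian factor is 1 and C_max = M/(n_e·A·√(4πDt)), where n_e·A is the pore area the mass is dissolved in.
√(4πDt) = √(4π × 0.0174 × 155) = 5.822 m, so C_max = 5.44/(0.34 × 8.92 × 5.822) = 0.308 kg/m³.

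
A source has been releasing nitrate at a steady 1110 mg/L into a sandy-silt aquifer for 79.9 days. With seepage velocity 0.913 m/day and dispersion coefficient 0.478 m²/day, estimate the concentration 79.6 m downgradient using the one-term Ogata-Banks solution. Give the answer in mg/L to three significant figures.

For a continuous step input, C/C₀ ≈ ½·erfc((x−vt)/(2√(Dt))).
vt = 0.913 × 79.9 = 72.9487 m and 2√(Dt) = 2√(0.478 × 79.9) = 12.36 m.
Argument (x−vt)/(2√(Dt)) = (79.6 − 72.9487)/12.36 = 0.5381; ½·erfc(0.5381) = 0.2233.
C = 1110 × 0.2233 = 248 mg/L.

248 mg/L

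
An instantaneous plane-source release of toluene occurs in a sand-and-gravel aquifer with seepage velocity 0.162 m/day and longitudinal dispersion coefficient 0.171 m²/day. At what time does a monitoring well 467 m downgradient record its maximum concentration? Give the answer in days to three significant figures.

2880 days

For the 1D instantaneous-source solution, setting ∂C/∂t = 0 at fixed x gives v²t² + 2Dt − x² = 0, so t = (√(D² + v²x²) − D)/v².
√(D² + v²x²) = √(0.171² + 0.162² × 467²) = 75.65; v² = 0.026244.
t = (75.65 − 0.171)/0.026244 = 2880 days (vs. the pure-advection estimate x/v = 2880 d).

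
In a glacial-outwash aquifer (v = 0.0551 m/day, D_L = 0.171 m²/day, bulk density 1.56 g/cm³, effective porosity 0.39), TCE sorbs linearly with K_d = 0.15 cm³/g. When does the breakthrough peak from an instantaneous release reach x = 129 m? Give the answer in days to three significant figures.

Retardation factor R = 1 + ρ_b·K_d/n = 1 + 1.56 × 0.15/0.39 = 1.600.
Sorption retards both mechanisms: v_R = v/R = 0.03444 m/day, D_R = D/R = 0.1069 m²/day.
Peak time from v_R²t² + 2D_R t − x² = 0: t = (√(D_R² + v_R²x²) − D_R)/v_R².
√(D_R² + v_R²x²) = √(0.1069² + 0.03444² × 129²) = 4.444; v_R² = 0.001186.
t = (4.444 − 0.1069)/0.001186 = 3660 days.

3660 days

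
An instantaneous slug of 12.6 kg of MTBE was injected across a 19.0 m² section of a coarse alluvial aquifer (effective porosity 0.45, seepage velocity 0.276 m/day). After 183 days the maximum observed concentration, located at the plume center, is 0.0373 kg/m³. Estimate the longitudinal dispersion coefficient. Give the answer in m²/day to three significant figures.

At the plume center C_max = M/(n_e·A·√(4πDt)), so D = M²/(4πt·(n_e·A·C_max)²).
n_e·A·C_max = 0.45 × 19.0 × 0.0373 = 0.3189 kg/m.
D = 12.6²/(4π × 183 × 0.3189²) = 0.679 m²/day.

0.679 m²/day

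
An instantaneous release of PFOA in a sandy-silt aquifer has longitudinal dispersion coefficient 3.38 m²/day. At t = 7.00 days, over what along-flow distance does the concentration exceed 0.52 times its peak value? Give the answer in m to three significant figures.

The plume is Gaussian with σ = √(2Dt) = √(2 × 3.38 × 7.00) = 6.879 m.
C/C_peak = exp(−Δx²/(2σ²)) = 0.52 ⇒ Δx = σ·√(−2 ln 0.52) = 6.879 × 1.144 = 7.870 m.
Width = 2Δx = 15.7 m.

15.7 m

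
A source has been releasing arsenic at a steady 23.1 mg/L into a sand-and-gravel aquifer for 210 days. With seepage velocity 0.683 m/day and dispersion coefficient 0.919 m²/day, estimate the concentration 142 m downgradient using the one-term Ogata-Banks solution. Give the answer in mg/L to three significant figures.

For a continuous step input, C/C₀ ≈ ½·erfc((x−vt)/(2√(Dt))).
vt = 0.683 × 210 = 143.43 m and 2√(Dt) = 2√(0.919 × 210) = 27.78 m.
Argument (x−vt)/(2√(Dt)) = (142 − 143.43)/27.78 = -0.05148; ½·erfc(-0.05148) = 0.5290.
C = 23.1 × 0.5290 = 12.2 mg/L.

12.2 mg/L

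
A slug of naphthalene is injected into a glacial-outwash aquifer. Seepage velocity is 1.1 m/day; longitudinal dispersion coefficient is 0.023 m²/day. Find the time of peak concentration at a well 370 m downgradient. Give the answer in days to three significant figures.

For the 1D instantaneous-source solution, setting ∂C/∂t = 0 at fixed x gives v²t² + 2Dt − x² = 0, so t = (√(D² + v²x²) − D)/v².
√(D² + v²x²) = √(0.023² + 1.1² × 370²) = 407.0; v² = 1.21.
t = (407.0 − 0.023)/1.21 = 336 days (vs. the pure-advection estimate x/v = 336 d).

336 days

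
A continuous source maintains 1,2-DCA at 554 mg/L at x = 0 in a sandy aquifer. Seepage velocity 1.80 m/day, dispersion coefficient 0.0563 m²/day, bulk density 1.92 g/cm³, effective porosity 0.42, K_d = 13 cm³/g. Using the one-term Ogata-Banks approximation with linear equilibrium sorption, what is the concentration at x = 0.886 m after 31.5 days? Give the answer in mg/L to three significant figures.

324 mg/L

Retardation factor R = 1 + ρ_b·K_d/n = 1 + 1.92 × 13/0.42 = 60.43.
Sorption retards both mechanisms: v_R = v/R = 0.02979 m/day, D_R = D/R = 0.0009317 m²/day.
v_R·t = 0.02979 × 31.5 = 0.938385 m; 2√(D_R t) = 0.3426 m; argument = (0.886 − 0.938385)/0.3426 = -0.1529.
C = C₀ × ½·erfc(-0.1529) = 554 × 0.5856 = 324 mg/L.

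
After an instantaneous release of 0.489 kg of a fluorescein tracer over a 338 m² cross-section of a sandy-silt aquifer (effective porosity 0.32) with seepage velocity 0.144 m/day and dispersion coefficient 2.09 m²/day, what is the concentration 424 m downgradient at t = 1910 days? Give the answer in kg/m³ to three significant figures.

For an instantaneous plane source, C(x,t) = M/(n_e·A·√(4πDt)) · exp(−(x−vt)²/(4Dt)), with n_e·A the pore (flow) area.
Plume center vt = 0.144 × 1910 = 275.04 m, so the well at 424 m is 148.96 m downgradient of the peak.
√(4πDt) = 224.0 m, giving peak height M/(n_e·A·√(4πDt)) = 0.489/(0.32 × 338 × 224.0) = 2.018e-05 kg/m³.
(x−vt)²/(4Dt) = (148.96)²/(4 × 2.09 × 1910) = 1.390; exp(−1.390) = 0.2491.
C = 2.018e-05 × 0.2491 = 5.03e-06 kg/m³.

5.03e-06 kg/m³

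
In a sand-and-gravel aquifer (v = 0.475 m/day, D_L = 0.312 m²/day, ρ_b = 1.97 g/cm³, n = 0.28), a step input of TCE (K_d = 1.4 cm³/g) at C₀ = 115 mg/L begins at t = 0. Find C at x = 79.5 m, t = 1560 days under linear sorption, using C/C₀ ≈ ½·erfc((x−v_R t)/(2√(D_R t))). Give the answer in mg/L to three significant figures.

13.6 mg/L

Retardation factor R = 1 + ρ_b·K_d/n = 1 + 1.97 × 1.4/0.28 = 10.85.
Sorption retards both mechanisms: v_R = v/R = 0.04378 m/day, D_R = D/R = 0.02876 m²/day.
v_R·t = 0.04378 × 1560 = 68.2968 m; 2√(D_R t) = 13.40 m; argument = (79.5 − 68.2968)/13.40 = 0.8361.
C = C₀ × ½·erfc(0.8361) = 115 × 0.1185 = 13.6 mg/L.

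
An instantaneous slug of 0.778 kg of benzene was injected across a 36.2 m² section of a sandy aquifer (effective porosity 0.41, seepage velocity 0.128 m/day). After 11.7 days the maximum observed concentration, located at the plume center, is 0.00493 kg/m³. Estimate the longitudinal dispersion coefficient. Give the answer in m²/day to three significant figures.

At the plume center C_max = M/(n_e·A·√(4πDt)), so D = M²/(4πt·(n_e·A·C_max)²).
n_e·A·C_max = 0.41 × 36.2 × 0.00493 = 0.07317 kg/m.
D = 0.778²/(4π × 11.7 × 0.07317²) = 0.769 m²/day.

0.769 m²/day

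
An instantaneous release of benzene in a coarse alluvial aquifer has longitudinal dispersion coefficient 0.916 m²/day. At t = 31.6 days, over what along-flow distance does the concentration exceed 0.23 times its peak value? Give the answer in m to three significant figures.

The plume is Gaussian with σ = √(2Dt) = √(2 × 0.916 × 31.6) = 7.609 m.
C/C_peak = exp(−Δx²/(2σ²)) = 0.23 ⇒ Δx = σ·√(−2 ln 0.23) = 7.609 × 1.714 = 13.04 m.
Width = 2Δx = 26.1 m.

26.1 m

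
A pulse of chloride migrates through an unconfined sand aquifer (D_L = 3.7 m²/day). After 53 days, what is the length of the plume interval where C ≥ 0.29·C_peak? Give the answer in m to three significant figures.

62.3 m

The plume is Gaussian with σ = √(2Dt) = √(2 × 3.7 × 53) = 19.80 m.
C/C_peak = exp(−Δx²/(2σ²)) = 0.29 ⇒ Δx = σ·√(−2 ln 0.29) = 19.80 × 1.573 = 31.15 m.
Width = 2Δx = 62.3 m.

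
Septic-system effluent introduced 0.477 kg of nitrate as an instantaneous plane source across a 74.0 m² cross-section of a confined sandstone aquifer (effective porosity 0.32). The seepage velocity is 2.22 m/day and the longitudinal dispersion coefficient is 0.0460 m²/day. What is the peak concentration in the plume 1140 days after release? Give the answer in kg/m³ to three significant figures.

0.000785 kg/m³

The peak of an instantaneous 1D plume sits at x = vt; there the Gaussian factor is 1 and C_max = M/(n_e·A·√(4πDt)), where n_e·A is the pore area the mass is dissolved in.
√(4πDt) = √(4π × 0.0460 × 1140) = 25.67 m, so C_max = 0.477/(0.32 × 74.0 × 25.67) = 0.000785 kg/m³.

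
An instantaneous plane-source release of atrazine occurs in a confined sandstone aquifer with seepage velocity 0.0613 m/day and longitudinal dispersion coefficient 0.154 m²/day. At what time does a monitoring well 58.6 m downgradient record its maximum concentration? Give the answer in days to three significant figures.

916 days

For the 1D instantaneous-source solution, setting ∂C/∂t = 0 at fixed x gives v²t² + 2Dt − x² = 0, so t = (√(D² + v²x²) − D)/v².
√(D² + v²x²) = √(0.154² + 0.0613² × 58.6²) = 3.595; v² = 0.00375769.
t = (3.595 − 0.154)/0.00375769 = 916 days (vs. the pure-advection estimate x/v = 956 d).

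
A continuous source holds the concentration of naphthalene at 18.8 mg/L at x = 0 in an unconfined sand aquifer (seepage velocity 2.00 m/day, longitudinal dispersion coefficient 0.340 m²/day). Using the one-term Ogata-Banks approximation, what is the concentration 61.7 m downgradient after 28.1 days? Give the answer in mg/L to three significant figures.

1.96 mg/L

For a continuous step input, C/C₀ ≈ ½·erfc((x−vt)/(2√(Dt))).
vt = 2.00 × 28.1 = 56.2 m and 2√(Dt) = 2√(0.340 × 28.1) = 6.182 m.
Argument (x−vt)/(2√(Dt)) = (61.7 − 56.2)/6.182 = 0.8897; ½·erfc(0.8897) = 0.1042.
C = 18.8 × 0.1042 = 1.96 mg/L.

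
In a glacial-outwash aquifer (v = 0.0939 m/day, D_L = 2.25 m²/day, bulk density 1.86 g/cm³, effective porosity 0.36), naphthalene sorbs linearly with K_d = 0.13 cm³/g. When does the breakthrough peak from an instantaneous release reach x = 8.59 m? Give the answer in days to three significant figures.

Retardation factor R = 1 + ρ_b·K_d/n = 1 + 1.86 × 0.13/0.36 = 1.672.
Sorption retards both mechanisms: v_R = v/R = 0.05616 m/day, D_R = D/R = 1.346 m²/day.
Peak time from v_R²t² + 2D_R t − x² = 0: t = (√(D_R² + v_R²x²) − D_R)/v_R².
√(D_R² + v_R²x²) = √(1.346² + 0.05616² × 8.59²) = 1.430; v_R² = 0.003154.
t = (1.430 − 1.346)/0.003154 = 26.6 days.

26.6 days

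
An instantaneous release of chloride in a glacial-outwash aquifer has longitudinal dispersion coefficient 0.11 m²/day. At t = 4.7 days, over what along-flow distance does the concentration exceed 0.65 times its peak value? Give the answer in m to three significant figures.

The plume is Gaussian with σ = √(2Dt) = √(2 × 0.11 × 4.7) = 1.017 m.
C/C_peak = exp(−Δx²/(2σ²)) = 0.65 ⇒ Δx = σ·√(−2 ln 0.65) = 1.017 × 0.9282 = 0.9440 m.
Width = 2Δx = 1.89 m.

1.89 m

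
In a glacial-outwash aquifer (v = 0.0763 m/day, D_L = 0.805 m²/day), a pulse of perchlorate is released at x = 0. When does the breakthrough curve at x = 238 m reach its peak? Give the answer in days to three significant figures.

For the 1D instantaneous-source solution, setting ∂C/∂t = 0 at fixed x gives v²t² + 2Dt − x² = 0, so t = (√(D² + v²x²) − D)/v².
√(D² + v²x²) = √(0.805² + 0.0763² × 238²) = 18.18; v² = 0.00582169.
t = (18.18 − 0.805)/0.00582169 = 2980 days (vs. the pure-advection estimate x/v = 3120 d).

2980 days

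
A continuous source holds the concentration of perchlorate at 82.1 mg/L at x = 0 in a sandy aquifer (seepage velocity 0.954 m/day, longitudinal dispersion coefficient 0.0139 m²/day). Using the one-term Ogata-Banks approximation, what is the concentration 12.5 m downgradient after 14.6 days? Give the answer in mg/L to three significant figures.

81.1 mg/L

For a continuous step input, C/C₀ ≈ ½·erfc((x−vt)/(2√(Dt))).
vt = 0.954 × 14.6 = 13.9284 m and 2√(Dt) = 2√(0.0139 × 14.6) = 0.9010 m.
Argument (x−vt)/(2√(Dt)) = (12.5 − 13.9284)/0.9010 = -1.585; ½·erfc(-1.585) = 0.9875.
C = 82.1 × 0.9875 = 81.1 mg/L.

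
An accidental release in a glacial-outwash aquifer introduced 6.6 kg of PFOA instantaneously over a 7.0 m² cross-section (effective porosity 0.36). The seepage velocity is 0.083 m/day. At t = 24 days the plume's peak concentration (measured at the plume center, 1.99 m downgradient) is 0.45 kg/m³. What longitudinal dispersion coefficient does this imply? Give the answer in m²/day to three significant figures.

At the plume center C_max = M/(n_e·A·√(4πDt)), so D = M²/(4πt·(n_e·A·C_max)²).
n_e·A·C_max = 0.36 × 7.0 × 0.45 = 1.134 kg/m.
D = 6.6²/(4π × 24 × 1.134²) = 0.112 m²/day.

0.112 m²/day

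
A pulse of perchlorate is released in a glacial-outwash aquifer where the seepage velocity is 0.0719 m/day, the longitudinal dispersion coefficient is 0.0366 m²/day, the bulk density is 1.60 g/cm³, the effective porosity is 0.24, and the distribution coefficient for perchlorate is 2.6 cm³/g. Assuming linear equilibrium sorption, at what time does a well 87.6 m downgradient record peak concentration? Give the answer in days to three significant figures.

Retardation factor R = 1 + ρ_b·K_d/n = 1 + 1.60 × 2.6/0.24 = 18.33.
Sorption retards both mechanisms: v_R = v/R = 0.003923 m/day, D_R = D/R = 0.001997 m²/day.
Peak time from v_R²t² + 2D_R t − x² = 0: t = (√(D_R² + v_R²x²) − D_R)/v_R².
√(D_R² + v_R²x²) = √(0.001997² + 0.003923² × 87.6²) = 0.3437; v_R² = 1.539e-05.
t = (0.3437 − 0.001997)/1.539e-05 = 22200 days.

22200 days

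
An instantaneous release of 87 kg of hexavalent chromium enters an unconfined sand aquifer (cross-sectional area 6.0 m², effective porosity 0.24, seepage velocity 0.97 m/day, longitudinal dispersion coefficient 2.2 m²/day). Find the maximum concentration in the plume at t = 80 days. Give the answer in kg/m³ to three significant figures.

1.28 kg/m³

The peak of an instantaneous 1D plume sits at x = vt; there the Gaussian factor is 1 and C_max = M/(n_e·A·√(4πDt)), where n_e·A is the pore area the mass is dissolved in.
√(4πDt) = √(4π × 2.2 × 80) = 47.03 m, so C_max = 87/(0.24 × 6.0 × 47.03) = 1.28 kg/m³.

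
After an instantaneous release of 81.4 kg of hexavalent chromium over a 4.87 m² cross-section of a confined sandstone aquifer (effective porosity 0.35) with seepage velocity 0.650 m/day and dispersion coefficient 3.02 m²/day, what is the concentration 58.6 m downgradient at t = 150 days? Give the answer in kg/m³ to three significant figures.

For an instantaneous plane source, C(x,t) = M/(n_e·A·√(4πDt)) · exp(−(x−vt)²/(4Dt)), with n_e·A the pore (flow) area.
Plume center vt = 0.650 × 150 = 97.5 m, so the well at 58.6 m is 38.9 m upgradient of the peak.
√(4πDt) = 75.45 m, giving peak height M/(n_e·A·√(4πDt)) = 81.4/(0.35 × 4.87 × 75.45) = 0.6329 kg/m³.
(x−vt)²/(4Dt) = (-38.9)²/(4 × 3.02 × 150) = 0.8351; exp(−0.8351) = 0.4338.
C = 0.6329 × 0.4338 = 0.275 kg/m³.

0.275 kg/m³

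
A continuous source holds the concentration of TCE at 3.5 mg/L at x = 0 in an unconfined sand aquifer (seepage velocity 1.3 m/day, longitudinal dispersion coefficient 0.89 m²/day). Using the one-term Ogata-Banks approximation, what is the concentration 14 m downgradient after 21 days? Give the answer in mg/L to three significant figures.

For a continuous step input, C/C₀ ≈ ½·erfc((x−vt)/(2√(Dt))).
vt = 1.3 × 21 = 27.3 m and 2√(Dt) = 2√(0.89 × 21) = 8.646 m.
Argument (x−vt)/(2√(Dt)) = (14 − 27.3)/8.646 = -1.538; ½·erfc(-1.538) = 0.9852.
C = 3.5 × 0.9852 = 3.45 mg/L.

3.45 mg/L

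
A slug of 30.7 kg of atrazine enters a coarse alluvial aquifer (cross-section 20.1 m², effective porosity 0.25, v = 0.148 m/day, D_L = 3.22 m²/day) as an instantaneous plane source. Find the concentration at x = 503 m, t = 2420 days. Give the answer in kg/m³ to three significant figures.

For an instantaneous plane source, C(x,t) = M/(n_e·A·√(4πDt)) · exp(−(x−vt)²/(4Dt)), with n_e·A the pore (flow) area.
Plume center vt = 0.148 × 2420 = 358.16 m, so the well at 503 m is 144.84 m downgradient of the peak.
√(4πDt) = 312.9 m, giving peak height M/(n_e·A·√(4πDt)) = 30.7/(0.25 × 20.1 × 312.9) = 0.01953 kg/m³.
(x−vt)²/(4Dt) = (144.84)²/(4 × 3.22 × 2420) = 0.6730; exp(−0.6730) = 0.5102.
C = 0.01953 × 0.5102 = 0.00996 kg/m³.

0.00996 kg/m³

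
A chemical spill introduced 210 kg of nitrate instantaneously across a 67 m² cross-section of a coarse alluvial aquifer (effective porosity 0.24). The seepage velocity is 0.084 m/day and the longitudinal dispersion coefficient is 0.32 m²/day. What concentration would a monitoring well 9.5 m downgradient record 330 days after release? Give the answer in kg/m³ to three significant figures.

For an instantaneous plane source, C(x,t) = M/(n_e·A·√(4πDt)) · exp(−(x−vt)²/(4Dt)), with n_e·A the pore (flow) area.
Plume center vt = 0.084 × 330 = 27.72 m, so the well at 9.5 m is 18.22 m upgradient of the peak.
√(4πDt) = 36.43 m, giving peak height M/(n_e·A·√(4πDt)) = 210/(0.24 × 67 × 36.43) = 0.3585 kg/m³.
(x−vt)²/(4Dt) = (-18.22)²/(4 × 0.32 × 330) = 0.7859; exp(−0.7859) = 0.4557.
C = 0.3585 × 0.4557 = 0.163 kg/m³.

0.163 kg/m³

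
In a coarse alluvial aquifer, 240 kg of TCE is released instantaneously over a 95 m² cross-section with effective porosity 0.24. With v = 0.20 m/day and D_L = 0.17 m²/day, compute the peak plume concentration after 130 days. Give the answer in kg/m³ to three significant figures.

0.632 kg/m³

The peak of an instantaneous 1D plume sits at x = vt; there the Gaussian factor is 1 and C_max = M/(n_e·A·√(4πDt)), where n_e·A is the pore area the mass is dissolved in.
√(4πDt) = √(4π × 0.17 × 130) = 16.66 m, so C_max = 240/(0.24 × 95 × 16.66) = 0.632 kg/m³.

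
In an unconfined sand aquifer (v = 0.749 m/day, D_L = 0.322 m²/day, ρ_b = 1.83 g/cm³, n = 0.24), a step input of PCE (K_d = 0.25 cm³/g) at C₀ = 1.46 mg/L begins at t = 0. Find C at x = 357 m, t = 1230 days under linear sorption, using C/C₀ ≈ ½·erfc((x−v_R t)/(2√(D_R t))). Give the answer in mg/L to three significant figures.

0.0112 mg/L

Retardation factor R = 1 + ρ_b·K_d/n = 1 + 1.83 × 0.25/0.24 = 2.906.
Sorption retards both mechanisms: v_R = v/R = 0.2577 m/day, D_R = D/R = 0.1108 m²/day.
v_R·t = 0.2577 × 1230 = 316.971 m; 2√(D_R t) = 23.35 m; argument = (357 − 316.971)/23.35 = 1.714.
C = C₀ × ½·erfc(1.714) = 1.46 × 0.007676 = 0.0112 mg/L.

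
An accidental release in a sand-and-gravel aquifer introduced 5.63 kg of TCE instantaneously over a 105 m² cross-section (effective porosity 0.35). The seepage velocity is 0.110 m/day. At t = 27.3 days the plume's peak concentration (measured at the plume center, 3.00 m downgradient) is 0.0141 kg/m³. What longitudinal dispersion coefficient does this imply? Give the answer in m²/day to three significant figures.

At the plume center C_max = M/(n_e·A·√(4πDt)), so D = M²/(4πt·(n_e·A·C_max)²).
n_e·A·C_max = 0.35 × 105 × 0.0141 = 0.5182 kg/m.
D = 5.63²/(4π × 27.3 × 0.5182²) = 0.344 m²/day.

0.344 m²/day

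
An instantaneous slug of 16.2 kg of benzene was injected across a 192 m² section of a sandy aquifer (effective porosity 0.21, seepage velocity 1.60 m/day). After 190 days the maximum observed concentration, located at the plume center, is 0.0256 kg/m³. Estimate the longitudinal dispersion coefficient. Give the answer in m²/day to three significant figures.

0.103 m²/day

At the plume center C_max = M/(n_e·A·√(4πDt)), so D = M²/(4πt·(n_e·A·C_max)²).
n_e·A·C_max = 0.21 × 192 × 0.0256 = 1.032 kg/m.
D = 16.2²/(4π × 190 × 1.032²) = 0.103 m²/day.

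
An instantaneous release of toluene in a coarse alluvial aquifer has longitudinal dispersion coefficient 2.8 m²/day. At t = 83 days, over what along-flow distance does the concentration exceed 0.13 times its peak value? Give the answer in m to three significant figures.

87.1 m

The plume is Gaussian with σ = √(2Dt) = √(2 × 2.8 × 83) = 21.56 m.
C/C_peak = exp(−Δx²/(2σ²)) = 0.13 ⇒ Δx = σ·√(−2 ln 0.13) = 21.56 × 2.020 = 43.55 m.
Width = 2Δx = 87.1 m.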